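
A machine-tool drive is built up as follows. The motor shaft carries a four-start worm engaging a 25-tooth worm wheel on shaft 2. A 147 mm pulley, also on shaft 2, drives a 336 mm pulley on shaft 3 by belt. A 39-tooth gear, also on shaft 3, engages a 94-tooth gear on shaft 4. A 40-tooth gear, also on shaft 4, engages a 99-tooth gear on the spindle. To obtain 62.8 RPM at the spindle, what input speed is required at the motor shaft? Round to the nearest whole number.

Overall ratio R = 6.25 × 2.2857 × 2.4103 × 2.475 = 85.22.
Required input speed = output speed × R = 62.8 × 85.22 = 5351.8 RPM.

5352 RPM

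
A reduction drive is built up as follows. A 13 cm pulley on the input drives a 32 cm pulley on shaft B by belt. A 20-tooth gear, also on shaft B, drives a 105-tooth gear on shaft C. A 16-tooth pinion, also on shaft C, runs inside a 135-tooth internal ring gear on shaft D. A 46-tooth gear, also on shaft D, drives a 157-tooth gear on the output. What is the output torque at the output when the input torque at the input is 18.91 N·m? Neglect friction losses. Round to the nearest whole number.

belt 32/13 = 2.4615 → τ = 18.91·2.4615 = 46.548 N·m
gear mesh 105/20 = 5.25 → τ = 46.548·5.25 = 244.38 N·m
internal gear 135/16 = 8.4375 → τ = 244.38·8.4375 = 2061.9 N·m
gear mesh 157/46 = 3.413 → τ = 2061.9·3.413 = 7037.4 N·m

7037 N·m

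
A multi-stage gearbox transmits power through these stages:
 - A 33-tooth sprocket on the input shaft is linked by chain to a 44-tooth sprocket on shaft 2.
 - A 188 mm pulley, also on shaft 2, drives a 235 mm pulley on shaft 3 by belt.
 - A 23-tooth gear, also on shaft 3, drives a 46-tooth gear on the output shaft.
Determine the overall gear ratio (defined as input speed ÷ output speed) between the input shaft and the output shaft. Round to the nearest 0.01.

3.33

Each stage contributes driven/driver: chain 44/33 = 1.3333, belt 235/188 = 1.25, gear mesh 46/23 = 2.
Overall: 1.3333 × 1.25 × 2 = 3.3333.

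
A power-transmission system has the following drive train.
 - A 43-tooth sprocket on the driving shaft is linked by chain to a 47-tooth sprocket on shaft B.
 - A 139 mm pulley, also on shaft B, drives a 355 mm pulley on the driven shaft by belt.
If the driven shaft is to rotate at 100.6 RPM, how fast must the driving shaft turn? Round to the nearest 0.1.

280.8 RPM

Overall ratio R = 1.093 × 2.554 = 2.7915.
Required input speed = output speed × R = 100.6 × 2.7915 = 280.83 RPM.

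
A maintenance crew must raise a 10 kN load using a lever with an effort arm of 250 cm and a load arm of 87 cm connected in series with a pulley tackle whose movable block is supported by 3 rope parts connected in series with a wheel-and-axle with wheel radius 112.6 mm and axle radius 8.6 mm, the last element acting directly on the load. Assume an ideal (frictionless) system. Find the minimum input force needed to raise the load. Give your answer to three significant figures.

0.0886 kN

Lever MA = effort arm / load arm = 250/87 = 2.8736.
Block-and-tackle MA = number of supporting rope parts = 3.
Wheel-and-axle MA = R/r = 112.6/8.6 = 13.093.
Combined ideal MA = 2.8736 × 3 × 13.093 = 112.87.
Effort = load / MA = 10 / 112.87 = 0.088597 kN.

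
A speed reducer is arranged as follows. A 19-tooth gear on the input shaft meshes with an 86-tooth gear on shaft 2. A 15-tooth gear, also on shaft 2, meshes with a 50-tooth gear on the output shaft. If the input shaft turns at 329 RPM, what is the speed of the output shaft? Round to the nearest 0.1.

Gear mesh: ratio = 86/19 = 4.5263, so shaft 2 turns at 329 / 4.5263 = 72.686 RPM.
Gear mesh: ratio = 50/15 = 3.3333, so the output shaft turns at 72.686 / 3.3333 = 21.806 RPM.

21.8 RPM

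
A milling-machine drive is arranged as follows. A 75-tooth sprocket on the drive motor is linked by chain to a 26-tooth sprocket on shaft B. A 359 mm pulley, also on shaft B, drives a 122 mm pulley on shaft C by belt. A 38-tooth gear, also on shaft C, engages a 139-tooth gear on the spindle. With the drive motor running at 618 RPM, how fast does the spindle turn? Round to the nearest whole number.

Chain: ratio = 26/75 = 0.34667, so shaft B turns at 618 / 0.34667 = 1782.7 RPM.
Belt: ratio = 122/359 = 0.33983, so shaft C turns at 1782.7 / 0.33983 = 5245.8 RPM.
Gear mesh: ratio = 139/38 = 3.6579, so the spindle turns at 5245.8 / 3.6579 = 1434.1 RPM.

1434 RPM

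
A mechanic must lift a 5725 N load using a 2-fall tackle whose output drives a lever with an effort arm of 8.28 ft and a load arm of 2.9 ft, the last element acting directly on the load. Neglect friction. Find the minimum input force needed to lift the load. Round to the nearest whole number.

1003 N

Block-and-tackle MA = number of supporting rope parts = 2.
Lever MA = effort arm / load arm = 8.28/2.9 = 2.8552.
Combined ideal MA = 2 × 2.8552 = 5.7103.
Effort = load / MA = 5725 / 5.7103 = 1002.6 N.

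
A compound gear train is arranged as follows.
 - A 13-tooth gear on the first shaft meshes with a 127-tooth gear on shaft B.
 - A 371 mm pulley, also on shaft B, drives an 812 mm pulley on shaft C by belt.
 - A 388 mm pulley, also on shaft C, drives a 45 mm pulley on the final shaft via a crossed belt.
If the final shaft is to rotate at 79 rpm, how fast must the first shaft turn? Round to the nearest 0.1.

Overall ratio R = 9.7692 × 2.1887 × 0.11598 = 2.4798.
Required input speed = output speed × R = 79 × 2.4798 = 195.91 rpm.

195.9 rpm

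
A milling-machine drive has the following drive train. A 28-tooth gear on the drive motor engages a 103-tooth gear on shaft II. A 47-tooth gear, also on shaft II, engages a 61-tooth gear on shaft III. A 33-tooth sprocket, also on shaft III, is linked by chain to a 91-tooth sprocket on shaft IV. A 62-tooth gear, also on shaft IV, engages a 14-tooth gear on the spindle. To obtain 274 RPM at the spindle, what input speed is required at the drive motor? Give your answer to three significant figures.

Overall ratio R = 3.6786 × 1.2979 × 2.7576 × 0.22581 = 2.9729.
Required input speed = output speed × R = 274 × 2.9729 = 814.56 RPM.

815 RPM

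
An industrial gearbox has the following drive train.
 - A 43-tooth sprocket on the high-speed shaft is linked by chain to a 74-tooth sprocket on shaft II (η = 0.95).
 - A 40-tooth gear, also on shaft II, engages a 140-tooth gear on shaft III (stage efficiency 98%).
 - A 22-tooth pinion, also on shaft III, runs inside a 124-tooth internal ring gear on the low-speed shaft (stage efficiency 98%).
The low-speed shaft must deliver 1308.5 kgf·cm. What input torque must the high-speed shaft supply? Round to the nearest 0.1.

Overall ratio R = 1.7209 × 3.5 × 5.6364 = 33.949; overall efficiency η = 0.95 × 0.98 × 0.98 = 0.9124.
Input torque = output torque / (R × η) = 1308.5 / (33.949 × 0.9124) = 42.244 kgf·cm.

42.2 kgf·cm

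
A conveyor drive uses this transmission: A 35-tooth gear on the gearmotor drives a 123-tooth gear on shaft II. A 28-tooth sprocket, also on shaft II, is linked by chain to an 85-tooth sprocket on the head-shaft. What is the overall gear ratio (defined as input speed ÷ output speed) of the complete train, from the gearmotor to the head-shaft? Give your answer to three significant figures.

10.7

Each stage contributes driven/driver: gear mesh 123/35 = 3.5143, chain 85/28 = 3.0357.
Overall: 3.5143 × 3.0357 = 10.668.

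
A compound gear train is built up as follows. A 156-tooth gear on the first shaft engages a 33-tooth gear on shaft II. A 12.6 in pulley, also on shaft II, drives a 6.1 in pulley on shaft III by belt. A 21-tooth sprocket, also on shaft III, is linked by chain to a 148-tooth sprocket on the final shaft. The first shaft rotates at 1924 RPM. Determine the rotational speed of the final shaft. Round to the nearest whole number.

2666 RPM

gear mesh 33/156 = 0.21154 → 1924/0.21154 = 9095.3 RPM
belt 6.1/12.6 = 0.48413 → 9095.3/0.48413 = 18787 RPM
chain 148/21 = 7.0476 → 18787/7.0476 = 2665.7 RPM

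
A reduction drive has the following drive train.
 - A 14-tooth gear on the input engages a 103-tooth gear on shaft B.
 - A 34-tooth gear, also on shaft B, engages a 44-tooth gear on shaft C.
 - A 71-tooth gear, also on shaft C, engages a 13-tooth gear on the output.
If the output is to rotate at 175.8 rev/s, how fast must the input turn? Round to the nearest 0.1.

306.5 rev/s

Overall ratio R = 7.3571 × 1.2941 × 0.1831 = 1.7433.
Required input speed = output speed × R = 175.8 × 1.7433 = 306.47 rev/s.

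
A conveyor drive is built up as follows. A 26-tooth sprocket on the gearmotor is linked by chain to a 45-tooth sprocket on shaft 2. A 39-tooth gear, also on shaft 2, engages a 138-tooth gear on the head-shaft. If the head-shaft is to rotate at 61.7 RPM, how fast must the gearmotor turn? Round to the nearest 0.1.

377.9 RPM

Overall ratio R = 1.7308 × 3.5385 = 6.1243.
Required input speed = output speed × R = 61.7 × 6.1243 = 377.87 RPM.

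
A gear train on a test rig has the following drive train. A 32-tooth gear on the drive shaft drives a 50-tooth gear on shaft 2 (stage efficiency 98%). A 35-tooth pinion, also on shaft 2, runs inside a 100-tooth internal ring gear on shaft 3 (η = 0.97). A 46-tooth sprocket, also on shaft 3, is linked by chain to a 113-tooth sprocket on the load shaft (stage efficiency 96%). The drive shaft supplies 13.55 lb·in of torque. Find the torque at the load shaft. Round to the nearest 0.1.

Gear mesh: ratio = 50/32 = 1.5625; torque at shaft 2 = 13.55 × 1.5625 × 0.98 = 20.748 lb·in.
Internal gear: ratio = 100/35 = 2.8571; torque at shaft 3 = 20.748 × 2.8571 × 0.97 = 57.503 lb·in.
Chain: ratio = 113/46 = 2.4565; torque at the load shaft = 57.503 × 2.4565 × 0.96 = 135.61 lb·in.

135.6 lb·in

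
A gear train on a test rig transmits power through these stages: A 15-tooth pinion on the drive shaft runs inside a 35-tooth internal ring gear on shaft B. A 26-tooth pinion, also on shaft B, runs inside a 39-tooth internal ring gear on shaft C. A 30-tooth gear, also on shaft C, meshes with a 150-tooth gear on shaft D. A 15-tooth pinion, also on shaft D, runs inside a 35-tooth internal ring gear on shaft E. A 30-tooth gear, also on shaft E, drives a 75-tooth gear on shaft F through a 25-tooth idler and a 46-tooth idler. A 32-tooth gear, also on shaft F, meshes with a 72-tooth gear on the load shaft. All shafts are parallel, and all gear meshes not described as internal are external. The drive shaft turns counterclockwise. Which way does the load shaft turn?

clockwise

the drive shaft → shaft B: internal mesh, same direction → CCW.
shaft B → shaft C: internal mesh, same direction → CCW.
shaft C → shaft D: external mesh, 1 reversal → CW.
shaft D → shaft E: internal mesh, same direction → CW.
shaft E → shaft F: driver → idler → idler → driven is 3 external meshes, 3 reversals → CCW.
shaft F → the load shaft: external mesh, 1 reversal → CW.
5 reversals in total — an odd number — so the load shaft turns opposite to the drive shaft.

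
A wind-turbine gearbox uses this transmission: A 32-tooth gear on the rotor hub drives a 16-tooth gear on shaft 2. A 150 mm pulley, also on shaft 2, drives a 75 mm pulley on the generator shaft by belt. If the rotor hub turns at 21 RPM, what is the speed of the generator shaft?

gear mesh 16/32 = 0.5 → 21/0.5 = 42 RPM
belt 75/150 = 0.5 → 42/0.5 = 84 RPM

84 RPM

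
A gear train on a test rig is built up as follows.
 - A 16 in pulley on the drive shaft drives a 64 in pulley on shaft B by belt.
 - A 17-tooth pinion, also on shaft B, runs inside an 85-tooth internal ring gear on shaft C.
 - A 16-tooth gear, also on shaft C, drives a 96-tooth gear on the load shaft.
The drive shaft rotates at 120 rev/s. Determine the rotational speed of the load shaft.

Belt: ratio = 64/16 = 4, so shaft B turns at 120 / 4 = 30 rev/s.
Internal gear: ratio = 85/17 = 5, so shaft C turns at 30 / 5 = 6 rev/s.
Gear mesh: ratio = 96/16 = 6, so the load shaft turns at 6 / 6 = 1 rev/s.

1 rev/s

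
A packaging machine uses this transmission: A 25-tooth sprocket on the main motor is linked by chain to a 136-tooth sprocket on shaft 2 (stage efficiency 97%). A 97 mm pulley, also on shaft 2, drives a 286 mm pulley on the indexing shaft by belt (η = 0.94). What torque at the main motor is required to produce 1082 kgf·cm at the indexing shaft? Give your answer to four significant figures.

Overall ratio R = 5.44 × 2.9485 = 16.04; overall efficiency η = 0.97 × 0.94 = 0.9118.
Input torque = output torque / (R × η) = 1082 / (16.04 × 0.9118) = 73.983 kgf·cm.

73.98 kgf·cm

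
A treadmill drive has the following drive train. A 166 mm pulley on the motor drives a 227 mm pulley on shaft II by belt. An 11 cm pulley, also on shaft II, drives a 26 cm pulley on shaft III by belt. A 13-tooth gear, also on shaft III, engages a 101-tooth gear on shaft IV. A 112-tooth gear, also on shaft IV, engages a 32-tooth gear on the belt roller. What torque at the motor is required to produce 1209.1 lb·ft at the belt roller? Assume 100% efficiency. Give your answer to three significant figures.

169 lb·ft

Overall ratio R = 1.3675 × 2.3636 × 7.7692 × 0.28571 = 7.1748.
Input torque = output torque / R = 1209.1 / 7.1748 = 168.52 lb·ft.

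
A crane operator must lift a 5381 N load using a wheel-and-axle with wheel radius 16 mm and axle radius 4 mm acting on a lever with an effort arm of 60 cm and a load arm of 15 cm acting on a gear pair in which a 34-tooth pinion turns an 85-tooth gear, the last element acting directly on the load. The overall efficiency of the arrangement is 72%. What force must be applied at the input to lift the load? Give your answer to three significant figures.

187 N

Wheel-and-axle MA = R/r = 16/4 = 4.
Lever MA = effort arm / load arm = 60/15 = 4.
Gear pair MA = 85/34 = 2.5.
Combined ideal MA = 4 × 4 × 2.5 = 40.
Actual MA = 40 × 0.72 = 28.8.
Effort = load / actual MA = 5381 / 28.8 = 186.84 N.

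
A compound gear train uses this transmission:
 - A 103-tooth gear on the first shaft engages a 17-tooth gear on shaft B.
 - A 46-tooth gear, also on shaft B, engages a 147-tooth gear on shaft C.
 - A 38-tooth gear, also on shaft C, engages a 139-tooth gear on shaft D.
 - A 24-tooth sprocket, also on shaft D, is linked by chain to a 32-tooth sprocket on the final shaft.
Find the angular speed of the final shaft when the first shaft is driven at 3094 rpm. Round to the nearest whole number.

1203 rpm

Gear mesh: ratio = 17/103 = 0.16505, so shaft B turns at 3094 / 0.16505 = 18746 rpm.
Gear mesh: ratio = 147/46 = 3.1957, so shaft C turns at 18746 / 3.1957 = 5866.1 rpm.
Gear mesh: ratio = 139/38 = 3.6579, so shaft D turns at 5866.1 / 3.6579 = 1603.7 rpm.
Chain: ratio = 32/24 = 1.3333, so the final shaft turns at 1603.7 / 1.3333 = 1202.8 rpm.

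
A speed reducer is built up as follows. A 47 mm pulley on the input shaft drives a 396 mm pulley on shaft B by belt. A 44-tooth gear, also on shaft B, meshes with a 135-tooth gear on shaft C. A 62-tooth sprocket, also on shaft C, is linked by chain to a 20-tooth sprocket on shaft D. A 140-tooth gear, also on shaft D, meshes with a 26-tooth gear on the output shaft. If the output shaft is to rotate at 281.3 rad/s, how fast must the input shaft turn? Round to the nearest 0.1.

Overall ratio R = 8.4255 × 3.0682 × 0.32258 × 0.18571 = 1.5487.
Required input speed = output speed × R = 281.3 × 1.5487 = 435.64 rad/s.

435.6 rad/s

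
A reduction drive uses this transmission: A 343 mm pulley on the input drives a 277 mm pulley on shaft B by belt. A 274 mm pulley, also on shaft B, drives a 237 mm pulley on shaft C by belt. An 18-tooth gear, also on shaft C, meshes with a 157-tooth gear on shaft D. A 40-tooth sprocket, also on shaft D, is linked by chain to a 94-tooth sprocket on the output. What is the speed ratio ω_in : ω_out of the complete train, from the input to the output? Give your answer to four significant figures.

Each stage contributes driven/driver: belt 277/343 = 0.80758, belt 237/274 = 0.86496, gear mesh 157/18 = 8.7222, chain 94/40 = 2.35.
Overall: 0.80758 × 0.86496 × 8.7222 × 2.35 = 14.318.

14.32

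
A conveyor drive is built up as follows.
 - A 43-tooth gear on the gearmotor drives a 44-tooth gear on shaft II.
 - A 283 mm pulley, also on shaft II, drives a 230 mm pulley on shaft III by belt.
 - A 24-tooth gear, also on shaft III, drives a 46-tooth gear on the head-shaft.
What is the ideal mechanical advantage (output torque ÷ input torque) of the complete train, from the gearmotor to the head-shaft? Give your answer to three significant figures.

Each stage contributes driven/driver: gear mesh 44/43 = 1.0233, belt 230/283 = 0.81272, gear mesh 46/24 = 1.9167.
Overall: 1.0233 × 0.81272 × 1.9167 = 1.5939.

1.59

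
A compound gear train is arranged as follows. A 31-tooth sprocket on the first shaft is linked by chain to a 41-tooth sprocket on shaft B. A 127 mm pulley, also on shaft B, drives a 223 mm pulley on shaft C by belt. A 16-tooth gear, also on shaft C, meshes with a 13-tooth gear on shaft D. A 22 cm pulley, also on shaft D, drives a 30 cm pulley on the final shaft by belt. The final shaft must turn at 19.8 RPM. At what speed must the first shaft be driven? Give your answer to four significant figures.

50.95 RPM

Overall ratio R = 1.3226 × 1.7559 × 0.8125 × 1.3636 = 2.573.
Required input speed = output speed × R = 19.8 × 2.573 = 50.946 RPM.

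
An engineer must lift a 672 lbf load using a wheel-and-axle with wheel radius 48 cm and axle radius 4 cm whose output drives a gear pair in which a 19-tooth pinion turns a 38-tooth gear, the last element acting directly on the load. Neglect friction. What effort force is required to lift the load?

Wheel-and-axle MA = R/r = 48/4 = 12.
Gear pair MA = 38/19 = 2.
Combined ideal MA = 12 × 2 = 24.
Effort = load / MA = 672 / 24 = 28 lbf.

28 lbf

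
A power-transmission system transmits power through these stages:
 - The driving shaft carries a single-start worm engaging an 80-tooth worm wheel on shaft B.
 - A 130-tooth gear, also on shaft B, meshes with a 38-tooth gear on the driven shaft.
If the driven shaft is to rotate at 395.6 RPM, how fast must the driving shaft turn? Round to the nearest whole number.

Overall ratio R = 80 × 0.29231 = 23.385.
Required input speed = output speed × R = 395.6 × 23.385 = 9251 RPM.

9251 RPM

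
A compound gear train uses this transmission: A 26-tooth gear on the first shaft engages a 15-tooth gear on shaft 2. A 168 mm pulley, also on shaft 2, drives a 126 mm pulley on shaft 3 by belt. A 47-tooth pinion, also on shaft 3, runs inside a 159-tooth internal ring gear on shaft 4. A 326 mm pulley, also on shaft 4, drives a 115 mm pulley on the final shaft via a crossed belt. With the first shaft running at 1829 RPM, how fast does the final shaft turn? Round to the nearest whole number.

the first shaft → shaft 2 (gear mesh, 15/26): 1829 ÷ 0.57692 = 3170.3 RPM
shaft 2 → shaft 3 (belt, 126/168): 3170.3 ÷ 0.75 = 4227 RPM
shaft 3 → shaft 4 (internal gear, 159/47): 4227 ÷ 3.383 = 1249.5 RPM
shaft 4 → the final shaft (belt, 115/326): 1249.5 ÷ 0.35276 = 3542.1 RPM

3542 RPM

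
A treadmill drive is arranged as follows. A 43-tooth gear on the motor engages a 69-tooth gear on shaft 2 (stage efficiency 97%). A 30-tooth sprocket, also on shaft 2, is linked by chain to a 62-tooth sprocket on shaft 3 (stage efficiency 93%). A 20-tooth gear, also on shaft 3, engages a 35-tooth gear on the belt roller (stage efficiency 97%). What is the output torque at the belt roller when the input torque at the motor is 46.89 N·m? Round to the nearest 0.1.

After the gear mesh (69/43): 46.89 × 1.6047 × 0.97 = 72.985 N·m
After the chain (62/30): 72.985 × 2.0667 × 0.93 = 140.28 N·m
After the gear mesh (35/20): 140.28 × 1.75 × 0.97 = 238.12 N·m

238.1 N·m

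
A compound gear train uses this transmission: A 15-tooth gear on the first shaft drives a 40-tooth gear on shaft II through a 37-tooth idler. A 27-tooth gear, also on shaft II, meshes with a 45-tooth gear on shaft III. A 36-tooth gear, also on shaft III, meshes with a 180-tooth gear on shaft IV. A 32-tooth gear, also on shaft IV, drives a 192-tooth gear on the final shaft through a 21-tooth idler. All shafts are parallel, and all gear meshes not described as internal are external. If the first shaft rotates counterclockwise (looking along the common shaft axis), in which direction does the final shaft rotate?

counterclockwise

the first shaft → shaft II: driver → idler → driven is 2 external meshes, 2 reversals → CCW.
shaft II → shaft III: external mesh, 1 reversal → CW.
shaft III → shaft IV: external mesh, 1 reversal → CCW.
shaft IV → the final shaft: driver → idler → driven is 2 external meshes, 2 reversals → CCW.
6 reversals in total — an even number — so the final shaft turns the same way as the first shaft.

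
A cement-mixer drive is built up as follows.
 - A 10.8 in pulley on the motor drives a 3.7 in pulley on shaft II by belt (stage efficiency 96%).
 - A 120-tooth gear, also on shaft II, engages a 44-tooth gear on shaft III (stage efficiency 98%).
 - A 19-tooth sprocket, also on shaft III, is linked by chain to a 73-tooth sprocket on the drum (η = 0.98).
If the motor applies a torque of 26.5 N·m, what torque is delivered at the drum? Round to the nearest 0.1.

11.8 N·m

belt 3.7/10.8 = 0.34259 → τ = 26.5·0.34259·0.96 = 8.7156 N·m
gear mesh 44/120 = 0.36667 → τ = 8.7156·0.36667·0.98 = 3.1318 N·m
chain 73/19 = 3.8421 → τ = 3.1318·3.8421·0.98 = 11.792 N·m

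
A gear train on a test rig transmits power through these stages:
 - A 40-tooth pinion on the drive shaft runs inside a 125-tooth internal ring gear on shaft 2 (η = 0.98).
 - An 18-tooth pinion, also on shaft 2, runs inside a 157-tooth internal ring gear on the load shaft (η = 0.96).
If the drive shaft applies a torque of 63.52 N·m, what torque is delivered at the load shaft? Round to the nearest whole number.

1629 N·m

internal gear 125/40 = 3.125 → τ = 63.52·3.125·0.98 = 194.53 N·m
internal gear 157/18 = 8.7222 → τ = 194.53·8.7222·0.96 = 1628.9 N·m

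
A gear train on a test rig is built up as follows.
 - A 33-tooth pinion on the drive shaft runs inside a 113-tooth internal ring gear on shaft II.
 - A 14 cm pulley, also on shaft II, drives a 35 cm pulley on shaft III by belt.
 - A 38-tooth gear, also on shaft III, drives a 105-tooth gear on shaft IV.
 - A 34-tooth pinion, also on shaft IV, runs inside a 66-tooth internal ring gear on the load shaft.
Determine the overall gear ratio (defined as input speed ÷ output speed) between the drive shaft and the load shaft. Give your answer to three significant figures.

45.9

Each stage contributes driven/driver: internal gear 113/33 = 3.4242, belt 35/14 = 2.5, gear mesh 105/38 = 2.7632, internal gear 66/34 = 1.9412.
Overall: 3.4242 × 2.5 × 2.7632 × 1.9412 = 45.917.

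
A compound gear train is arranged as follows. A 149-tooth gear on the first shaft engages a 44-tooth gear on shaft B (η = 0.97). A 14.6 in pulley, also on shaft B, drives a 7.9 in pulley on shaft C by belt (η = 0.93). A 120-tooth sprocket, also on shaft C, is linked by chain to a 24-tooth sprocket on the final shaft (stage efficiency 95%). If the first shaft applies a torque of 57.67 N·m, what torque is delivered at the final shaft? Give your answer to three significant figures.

1.58 N·m

After the gear mesh (44/149): 57.67 × 0.2953 × 0.97 = 16.519 N·m
After the belt (7.9/14.6): 16.519 × 0.5411 × 0.93 = 8.3128 N·m
After the chain (24/120): 8.3128 × 0.2 × 0.95 = 1.5794 N·m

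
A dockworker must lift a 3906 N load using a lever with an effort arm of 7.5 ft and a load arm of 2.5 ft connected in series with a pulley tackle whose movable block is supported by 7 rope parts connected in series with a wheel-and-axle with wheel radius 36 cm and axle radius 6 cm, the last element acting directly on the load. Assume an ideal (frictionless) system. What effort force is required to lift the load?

31 N

Lever MA = effort arm / load arm = 7.5/2.5 = 3.
Block-and-tackle MA = number of supporting rope parts = 7.
Wheel-and-axle MA = R/r = 36/6 = 6.
Combined ideal MA = 3 × 7 × 6 = 126.
Effort = load / MA = 3906 / 126 = 31 N.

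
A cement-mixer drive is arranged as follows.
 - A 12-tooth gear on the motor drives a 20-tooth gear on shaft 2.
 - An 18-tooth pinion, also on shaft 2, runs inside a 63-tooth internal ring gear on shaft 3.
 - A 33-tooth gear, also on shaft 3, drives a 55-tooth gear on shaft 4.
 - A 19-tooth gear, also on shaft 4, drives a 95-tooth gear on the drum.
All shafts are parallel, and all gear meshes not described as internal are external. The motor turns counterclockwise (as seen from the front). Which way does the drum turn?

the motor → shaft 2: external mesh, 1 reversal → CW.
shaft 2 → shaft 3: internal mesh, same direction → CW.
shaft 3 → shaft 4: external mesh, 1 reversal → CCW.
shaft 4 → the drum: external mesh, 1 reversal → CW.
3 reversals in total — an odd number — so the drum turns opposite to the motor.

clockwise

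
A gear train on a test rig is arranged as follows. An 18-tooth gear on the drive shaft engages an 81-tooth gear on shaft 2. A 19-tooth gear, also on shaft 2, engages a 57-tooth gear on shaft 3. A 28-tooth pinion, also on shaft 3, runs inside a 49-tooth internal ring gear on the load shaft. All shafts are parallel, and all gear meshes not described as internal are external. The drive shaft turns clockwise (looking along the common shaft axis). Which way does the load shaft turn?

clockwise

the drive shaft → shaft 2: external mesh, 1 reversal → CCW.
shaft 2 → shaft 3: external mesh, 1 reversal → CW.
shaft 3 → the load shaft: internal mesh, same direction → CW.
2 reversals in total — an even number — so the load shaft turns the same way as the drive shaft.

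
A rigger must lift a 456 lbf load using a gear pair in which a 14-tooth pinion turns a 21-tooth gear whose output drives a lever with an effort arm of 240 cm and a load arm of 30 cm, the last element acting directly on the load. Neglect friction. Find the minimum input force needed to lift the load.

Gear pair MA = 21/14 = 1.5.
Lever MA = effort arm / load arm = 240/30 = 8.
Combined ideal MA = 1.5 × 8 = 12.
Effort = load / MA = 456 / 12 = 38 lbf.

38 lbf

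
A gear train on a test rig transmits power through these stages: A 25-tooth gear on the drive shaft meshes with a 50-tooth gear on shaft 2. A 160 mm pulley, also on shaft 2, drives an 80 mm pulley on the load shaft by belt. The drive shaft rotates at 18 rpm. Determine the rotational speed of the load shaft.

18 rpm

gear mesh 50/25 = 2 → 18/2 = 9 rpm
belt 80/160 = 0.5 → 9/0.5 = 18 rpm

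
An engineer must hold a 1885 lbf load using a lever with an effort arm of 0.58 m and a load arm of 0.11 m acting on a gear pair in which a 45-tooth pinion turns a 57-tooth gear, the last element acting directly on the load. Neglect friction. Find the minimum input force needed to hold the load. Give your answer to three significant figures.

282 lbf

Lever MA = effort arm / load arm = 0.58/0.11 = 5.2727.
Gear pair MA = 57/45 = 1.2667.
Combined ideal MA = 5.2727 × 1.2667 = 6.6788.
Effort = load / MA = 1885 / 6.6788 = 282.24 lbf.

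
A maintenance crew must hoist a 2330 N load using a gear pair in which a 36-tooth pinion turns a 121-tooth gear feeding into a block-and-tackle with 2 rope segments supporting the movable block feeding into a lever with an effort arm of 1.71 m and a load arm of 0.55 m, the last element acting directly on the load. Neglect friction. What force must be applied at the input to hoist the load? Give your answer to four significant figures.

111.5 N

Gear pair MA = 121/36 = 3.3611.
Block-and-tackle MA = number of supporting rope parts = 2.
Lever MA = effort arm / load arm = 1.71/0.55 = 3.1091.
Combined ideal MA = 3.3611 × 2 × 3.1091 = 20.9.
Effort = load / MA = 2330 / 20.9 = 111.48 N.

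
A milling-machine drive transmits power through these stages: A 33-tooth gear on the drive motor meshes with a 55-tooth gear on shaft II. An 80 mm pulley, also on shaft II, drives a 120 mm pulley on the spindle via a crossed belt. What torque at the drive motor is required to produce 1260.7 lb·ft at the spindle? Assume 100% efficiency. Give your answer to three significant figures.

Overall ratio R = 1.6667 × 1.5 = 2.5.
Input torque = output torque / R = 1260.7 / 2.5 = 504.28 lb·ft.

504 lb·ft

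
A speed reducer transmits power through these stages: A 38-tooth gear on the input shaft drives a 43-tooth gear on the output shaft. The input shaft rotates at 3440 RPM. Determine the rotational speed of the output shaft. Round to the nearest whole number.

3040 RPM

gear mesh 43/38 = 1.1316 → 3440/1.1316 = 3040 RPM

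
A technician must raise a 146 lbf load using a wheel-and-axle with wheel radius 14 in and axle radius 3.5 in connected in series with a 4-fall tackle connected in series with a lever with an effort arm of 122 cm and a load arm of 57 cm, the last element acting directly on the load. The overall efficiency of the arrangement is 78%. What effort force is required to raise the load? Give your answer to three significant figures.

Wheel-and-axle MA = R/r = 14/3.5 = 4.
Block-and-tackle MA = number of supporting rope parts = 4.
Lever MA = effort arm / load arm = 122/57 = 2.1404.
Combined ideal MA = 4 × 4 × 2.1404 = 34.246.
Actual MA = 34.246 × 0.78 = 26.712.
Effort = load / actual MA = 146 / 26.712 = 5.4658 lbf.

5.47 lbf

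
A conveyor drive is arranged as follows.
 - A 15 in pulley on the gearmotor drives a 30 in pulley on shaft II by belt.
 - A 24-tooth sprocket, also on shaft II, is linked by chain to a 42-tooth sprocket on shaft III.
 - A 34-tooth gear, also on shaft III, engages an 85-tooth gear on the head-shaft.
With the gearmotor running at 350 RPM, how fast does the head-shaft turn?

40 RPM

the gearmotor → shaft II (belt, 30/15): 350 ÷ 2 = 175 RPM
shaft II → shaft III (chain, 42/24): 175 ÷ 1.75 = 100 RPM
shaft III → the head-shaft (gear mesh, 85/34): 100 ÷ 2.5 = 40 RPM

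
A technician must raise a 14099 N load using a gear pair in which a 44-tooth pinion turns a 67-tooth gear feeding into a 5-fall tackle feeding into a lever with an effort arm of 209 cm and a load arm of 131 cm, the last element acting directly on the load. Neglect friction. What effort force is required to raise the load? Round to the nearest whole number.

Gear pair MA = 67/44 = 1.5227.
Block-and-tackle MA = number of supporting rope parts = 5.
Lever MA = effort arm / load arm = 209/131 = 1.5954.
Combined ideal MA = 1.5227 × 5 × 1.5954 = 12.147.
Effort = load / MA = 14099 / 12.147 = 1160.7 N.

1161 N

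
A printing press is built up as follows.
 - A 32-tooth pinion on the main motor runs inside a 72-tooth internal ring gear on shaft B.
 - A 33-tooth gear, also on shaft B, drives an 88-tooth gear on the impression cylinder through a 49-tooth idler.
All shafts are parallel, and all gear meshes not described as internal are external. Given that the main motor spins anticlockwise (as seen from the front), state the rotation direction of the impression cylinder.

anticlockwise

the main motor → shaft B: internal mesh, same direction → CCW.
shaft B → the impression cylinder: driver → idler → driven is 2 external meshes, 2 reversals → CCW.
2 reversals in total — an even number — so the impression cylinder turns the same way as the main motor.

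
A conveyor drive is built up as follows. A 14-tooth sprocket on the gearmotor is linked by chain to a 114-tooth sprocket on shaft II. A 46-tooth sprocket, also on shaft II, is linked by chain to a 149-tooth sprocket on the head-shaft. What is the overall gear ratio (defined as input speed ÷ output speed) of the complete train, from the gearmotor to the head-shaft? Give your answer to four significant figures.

Each stage contributes driven/driver: chain 114/14 = 8.1429, chain 149/46 = 3.2391.
Overall: 8.1429 × 3.2391 = 26.376.

26.38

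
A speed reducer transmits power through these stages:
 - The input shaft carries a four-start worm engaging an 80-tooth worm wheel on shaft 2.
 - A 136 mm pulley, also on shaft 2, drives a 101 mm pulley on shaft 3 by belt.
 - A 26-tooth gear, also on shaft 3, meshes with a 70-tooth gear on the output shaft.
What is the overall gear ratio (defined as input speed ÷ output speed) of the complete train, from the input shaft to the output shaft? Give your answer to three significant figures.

40.0

Each stage contributes driven/driver: worm 80/4 = 20, belt 101/136 = 0.74265, gear mesh 70/26 = 2.6923.
Overall: 20 × 0.74265 × 2.6923 = 39.989.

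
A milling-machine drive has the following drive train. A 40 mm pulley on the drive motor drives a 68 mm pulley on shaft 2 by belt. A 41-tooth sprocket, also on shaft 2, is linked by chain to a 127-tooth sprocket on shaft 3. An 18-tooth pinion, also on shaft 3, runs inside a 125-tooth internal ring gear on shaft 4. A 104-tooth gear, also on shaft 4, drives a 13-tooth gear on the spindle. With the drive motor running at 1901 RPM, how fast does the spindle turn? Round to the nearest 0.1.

415.9 RPM

the drive motor → shaft 2 (belt, 68/40): 1901 ÷ 1.7 = 1118.2 RPM
shaft 2 → shaft 3 (chain, 127/41): 1118.2 ÷ 3.0976 = 361.01 RPM
shaft 3 → shaft 4 (internal gear, 125/18): 361.01 ÷ 6.9444 = 51.985 RPM
shaft 4 → the spindle (gear mesh, 13/104): 51.985 ÷ 0.125 = 415.88 RPM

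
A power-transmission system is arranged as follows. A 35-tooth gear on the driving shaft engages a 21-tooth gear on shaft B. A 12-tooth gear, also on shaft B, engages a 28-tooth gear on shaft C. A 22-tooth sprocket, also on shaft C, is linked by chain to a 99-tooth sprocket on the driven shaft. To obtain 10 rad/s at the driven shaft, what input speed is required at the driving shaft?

63 rad/s

Overall ratio R = 0.6 × 2.3333 × 4.5 = 6.3.
Required input speed = output speed × R = 10 × 6.3 = 63 rad/s.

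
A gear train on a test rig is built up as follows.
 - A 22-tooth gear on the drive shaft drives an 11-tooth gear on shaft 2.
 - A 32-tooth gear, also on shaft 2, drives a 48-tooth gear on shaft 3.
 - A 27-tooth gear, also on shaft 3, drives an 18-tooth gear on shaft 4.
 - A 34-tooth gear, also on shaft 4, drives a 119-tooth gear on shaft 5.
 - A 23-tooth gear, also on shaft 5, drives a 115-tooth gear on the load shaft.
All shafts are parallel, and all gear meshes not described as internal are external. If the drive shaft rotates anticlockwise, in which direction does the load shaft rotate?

the drive shaft → shaft 2: external mesh, 1 reversal → CW.
shaft 2 → shaft 3: external mesh, 1 reversal → CCW.
shaft 3 → shaft 4: external mesh, 1 reversal → CW.
shaft 4 → shaft 5: external mesh, 1 reversal → CCW.
shaft 5 → the load shaft: external mesh, 1 reversal → CW.
5 reversals in total — an odd number — so the load shaft turns opposite to the drive shaft.

clockwise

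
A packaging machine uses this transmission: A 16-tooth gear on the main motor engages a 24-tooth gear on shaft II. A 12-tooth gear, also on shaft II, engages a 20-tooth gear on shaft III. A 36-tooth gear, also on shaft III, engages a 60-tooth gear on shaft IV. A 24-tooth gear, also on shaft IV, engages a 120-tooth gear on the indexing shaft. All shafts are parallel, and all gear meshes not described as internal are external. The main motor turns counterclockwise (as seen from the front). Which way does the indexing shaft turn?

counterclockwise

the main motor → shaft II: external mesh, 1 reversal → CW.
shaft II → shaft III: external mesh, 1 reversal → CCW.
shaft III → shaft IV: external mesh, 1 reversal → CW.
shaft IV → the indexing shaft: external mesh, 1 reversal → CCW.
4 reversals in total — an even number — so the indexing shaft turns the same way as the main motor.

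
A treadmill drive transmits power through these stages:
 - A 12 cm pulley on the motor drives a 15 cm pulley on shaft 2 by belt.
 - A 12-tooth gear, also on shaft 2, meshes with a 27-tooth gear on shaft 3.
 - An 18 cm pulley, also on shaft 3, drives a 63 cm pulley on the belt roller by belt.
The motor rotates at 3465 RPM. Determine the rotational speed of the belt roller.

352 RPM

the motor → shaft 2 (belt, 15/12): 3465 ÷ 1.25 = 2772 RPM
shaft 2 → shaft 3 (gear mesh, 27/12): 2772 ÷ 2.25 = 1232 RPM
shaft 3 → the belt roller (belt, 63/18): 1232 ÷ 3.5 = 352 RPM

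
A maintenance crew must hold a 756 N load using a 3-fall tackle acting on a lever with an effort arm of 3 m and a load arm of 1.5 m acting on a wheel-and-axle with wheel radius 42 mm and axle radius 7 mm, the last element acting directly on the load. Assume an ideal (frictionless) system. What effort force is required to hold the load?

21 N

Block-and-tackle MA = number of supporting rope parts = 3.
Lever MA = effort arm / load arm = 3/1.5 = 2.
Wheel-and-axle MA = R/r = 42/7 = 6.
Combined ideal MA = 3 × 2 × 6 = 36.
Effort = load / MA = 756 / 36 = 21 N.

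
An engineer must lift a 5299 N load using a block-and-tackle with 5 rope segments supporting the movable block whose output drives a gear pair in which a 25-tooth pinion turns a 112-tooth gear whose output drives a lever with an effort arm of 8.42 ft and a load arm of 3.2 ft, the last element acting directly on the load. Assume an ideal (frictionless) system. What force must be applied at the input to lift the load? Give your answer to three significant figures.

Block-and-tackle MA = number of supporting rope parts = 5.
Gear pair MA = 112/25 = 4.48.
Lever MA = effort arm / load arm = 8.42/3.2 = 2.6312.
Combined ideal MA = 5 × 4.48 × 2.6312 = 58.94.
Effort = load / MA = 5299 / 58.94 = 89.905 N.

89.9 N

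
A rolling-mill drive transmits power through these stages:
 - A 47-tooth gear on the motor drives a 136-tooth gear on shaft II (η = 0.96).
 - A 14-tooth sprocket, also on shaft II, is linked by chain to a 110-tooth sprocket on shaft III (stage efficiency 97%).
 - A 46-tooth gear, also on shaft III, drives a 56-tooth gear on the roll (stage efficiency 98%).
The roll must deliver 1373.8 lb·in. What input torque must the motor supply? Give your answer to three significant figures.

54.4 lb·in

Overall ratio R = 2.8936 × 7.8571 × 1.2174 = 27.678; overall efficiency η = 0.96 × 0.97 × 0.98 = 0.9126.
Input torque = output torque / (R × η) = 1373.8 / (27.678 × 0.9126) = 54.39 lb·in.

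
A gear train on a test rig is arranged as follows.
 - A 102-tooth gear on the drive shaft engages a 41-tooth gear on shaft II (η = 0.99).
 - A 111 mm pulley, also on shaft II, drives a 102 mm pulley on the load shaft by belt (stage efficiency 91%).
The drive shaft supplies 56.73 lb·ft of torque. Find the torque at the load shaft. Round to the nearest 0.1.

18.9 lb·ft

After the gear mesh (41/102): 56.73 × 0.40196 × 0.99 = 22.575 lb·ft
After the belt (102/111): 22.575 × 0.91892 × 0.91 = 18.878 lb·ft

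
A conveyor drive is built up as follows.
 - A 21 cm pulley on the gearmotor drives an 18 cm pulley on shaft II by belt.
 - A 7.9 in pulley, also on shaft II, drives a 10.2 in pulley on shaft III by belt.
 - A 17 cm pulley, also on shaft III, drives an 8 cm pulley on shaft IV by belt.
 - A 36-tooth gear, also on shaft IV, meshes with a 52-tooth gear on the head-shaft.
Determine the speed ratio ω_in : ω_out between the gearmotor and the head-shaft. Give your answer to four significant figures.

0.7523

Each stage contributes driven/driver: belt 18/21 = 0.85714, belt 10.2/7.9 = 1.2911, belt 8/17 = 0.47059, gear mesh 52/36 = 1.4444.
Overall: 0.85714 × 1.2911 × 0.47059 × 1.4444 = 0.75226.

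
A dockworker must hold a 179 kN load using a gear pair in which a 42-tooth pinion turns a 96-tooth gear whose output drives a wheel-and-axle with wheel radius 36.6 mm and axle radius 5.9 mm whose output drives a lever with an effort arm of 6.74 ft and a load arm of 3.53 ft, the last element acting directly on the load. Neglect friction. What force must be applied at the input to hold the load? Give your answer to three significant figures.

6.61 kN

Gear pair MA = 96/42 = 2.2857.
Wheel-and-axle MA = R/r = 36.6/5.9 = 6.2034.
Lever MA = effort arm / load arm = 6.74/3.53 = 1.9093.
Combined ideal MA = 2.2857 × 6.2034 × 1.9093 = 27.073.
Effort = load / MA = 179 / 27.073 = 6.6118 kN.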